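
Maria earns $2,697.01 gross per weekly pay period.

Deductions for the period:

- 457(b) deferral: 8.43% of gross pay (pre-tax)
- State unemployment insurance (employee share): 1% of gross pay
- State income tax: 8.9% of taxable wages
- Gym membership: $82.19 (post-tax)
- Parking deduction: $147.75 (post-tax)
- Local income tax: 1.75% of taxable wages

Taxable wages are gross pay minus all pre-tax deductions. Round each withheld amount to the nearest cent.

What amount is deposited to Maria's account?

$1,949.72

457(b) deferral: $2,697.01 × 0.0843 = $227.36
Taxable wages = $2,697.01 − $227.36 = $2,469.65
Local income tax: $2,469.65 × 0.0175 = $43.22
State income tax: $2,469.65 × 0.089 = $219.80
State unemployment insurance (employee share): $2,697.01 × 0.01 = $26.97
Gym membership: $82.19
Parking deduction: $147.75
Total deductions = $227.36 + $43.22 + $219.80 + $26.97 + $82.19 + $147.75 = $747.29
Net pay = $2,697.01 − $747.29 = $1,949.72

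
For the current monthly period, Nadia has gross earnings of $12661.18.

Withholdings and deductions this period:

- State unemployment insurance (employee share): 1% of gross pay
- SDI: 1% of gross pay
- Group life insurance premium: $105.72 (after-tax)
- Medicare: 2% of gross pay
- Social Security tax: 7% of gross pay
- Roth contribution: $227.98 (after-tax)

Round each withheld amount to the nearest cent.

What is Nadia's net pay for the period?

Social Security tax: $12661.18 × 0.07 = $886.28
State unemployment insurance (employee share): $12661.18 × 0.01 = $126.61
SDI: $12661.18 × 0.01 = $126.61
Medicare: $12661.18 × 0.02 = $253.22
Roth contribution: $227.98
Group life insurance premium: $105.72
Total deductions = $886.28 + $126.61 + $126.61 + $253.22 + $227.98 + $105.72 = $1726.42
Net pay = $12661.18 − $1726.42 = $10934.76

$10934.76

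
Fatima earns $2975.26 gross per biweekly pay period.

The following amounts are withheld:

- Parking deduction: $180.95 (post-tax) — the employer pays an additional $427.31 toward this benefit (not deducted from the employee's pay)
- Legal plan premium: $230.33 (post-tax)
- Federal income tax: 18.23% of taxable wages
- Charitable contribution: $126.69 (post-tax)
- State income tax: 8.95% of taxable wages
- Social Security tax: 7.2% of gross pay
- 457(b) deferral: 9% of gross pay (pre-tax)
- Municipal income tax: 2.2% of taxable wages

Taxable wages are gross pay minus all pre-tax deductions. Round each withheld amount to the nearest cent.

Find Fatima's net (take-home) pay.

$1159.84

457(b) deferral: $2975.26 × 0.09 = $267.77
Taxable wages = $2975.26 − $267.77 = $2707.49
Municipal income tax: $2707.49 × 0.022 = $59.56
Federal income tax: $2707.49 × 0.1823 = $493.58
State income tax: $2707.49 × 0.0895 = $242.32
Social Security tax: $2975.26 × 0.072 = $214.22
Parking deduction: $180.95
Legal plan premium: $230.33
Charitable contribution: $126.69
(Employer's $427.31 toward parking deduction is not withheld from the employee.)
Total deductions = $267.77 + $59.56 + $493.58 + $242.32 + $214.22 + $180.95 + $230.33 + $126.69 = $1815.42
Net pay = $2975.26 − $1815.42 = $1159.84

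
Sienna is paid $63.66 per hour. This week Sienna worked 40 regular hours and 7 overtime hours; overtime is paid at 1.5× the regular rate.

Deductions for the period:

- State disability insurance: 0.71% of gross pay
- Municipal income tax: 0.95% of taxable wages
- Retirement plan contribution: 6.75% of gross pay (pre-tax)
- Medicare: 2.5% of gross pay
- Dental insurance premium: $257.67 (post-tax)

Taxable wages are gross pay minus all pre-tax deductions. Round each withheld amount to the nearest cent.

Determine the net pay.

Regular pay: 40 × $63.66 = $2,546.40
Overtime pay: 7 × $63.66 × 1.5 = $668.43
Gross pay = $2,546.40 + $668.43 = $3,214.83
Retirement plan contribution: $3,214.83 × 0.0675 = $217.00
Taxable wages = $3,214.83 − $217.00 = $2,997.83
Municipal income tax: $2,997.83 × 0.0095 = $28.48
Medicare: $3,214.83 × 0.025 = $80.37
State disability insurance: $3,214.83 × 0.0071 = $22.83
Dental insurance premium: $257.67
Total deductions = $217.00 + $28.48 + $80.37 + $22.83 + $257.67 = $606.35
Net pay = $3,214.83 − $606.35 = $2,608.48

$2,608.48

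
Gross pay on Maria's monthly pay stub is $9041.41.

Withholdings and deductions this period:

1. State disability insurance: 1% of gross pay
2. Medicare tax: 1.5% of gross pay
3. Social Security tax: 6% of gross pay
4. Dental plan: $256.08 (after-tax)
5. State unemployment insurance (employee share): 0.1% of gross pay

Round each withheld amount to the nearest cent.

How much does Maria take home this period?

State disability insurance: $9041.41 × 0.01 = $90.41
Medicare tax: $9041.41 × 0.015 = $135.62
State unemployment insurance (employee share): $9041.41 × 0.001 = $9.04
Social Security tax: $9041.41 × 0.06 = $542.48
Dental plan: $256.08
Total deductions = $90.41 + $135.62 + $9.04 + $542.48 + $256.08 = $1033.63
Net pay = $9041.41 − $1033.63 = $8007.78

$8007.78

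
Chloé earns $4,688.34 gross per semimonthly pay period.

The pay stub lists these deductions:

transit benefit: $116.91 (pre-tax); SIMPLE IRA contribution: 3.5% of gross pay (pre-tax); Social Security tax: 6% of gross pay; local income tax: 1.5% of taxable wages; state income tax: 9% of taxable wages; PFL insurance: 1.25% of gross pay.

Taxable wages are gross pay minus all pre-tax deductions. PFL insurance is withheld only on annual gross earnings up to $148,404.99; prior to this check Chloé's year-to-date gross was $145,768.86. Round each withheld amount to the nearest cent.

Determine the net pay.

SIMPLE IRA contribution: $4,688.34 × 0.035 = $164.09
Transit benefit: $116.91
Pre-tax total = $164.09 + $116.91 = $281.00
Taxable wages = $4,688.34 − $281.00 = $4,407.34
State income tax: $4,407.34 × 0.09 = $396.66
Local income tax: $4,407.34 × 0.015 = $66.11
Social Security tax: $4,688.34 × 0.06 = $281.30
PFL insurance: only $148,404.99 − $145,768.86 = $2,636.13 of this check is subject → $2,636.13 × 0.0125 = $32.95
Total deductions = $164.09 + $116.91 + $396.66 + $66.11 + $281.30 + $32.95 = $1,058.02
Net pay = $4,688.34 − $1,058.02 = $3,630.32

$3,630.32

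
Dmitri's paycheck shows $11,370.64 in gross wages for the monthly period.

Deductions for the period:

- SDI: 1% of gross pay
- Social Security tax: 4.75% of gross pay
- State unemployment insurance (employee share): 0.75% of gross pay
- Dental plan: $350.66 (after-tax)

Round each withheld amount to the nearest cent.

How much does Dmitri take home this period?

Social Security tax: $11,370.64 × 0.0475 = $540.11
State unemployment insurance (employee share): $11,370.64 × 0.0075 = $85.28
SDI: $11,370.64 × 0.01 = $113.71
Dental plan: $350.66
Total deductions = $540.11 + $85.28 + $113.71 + $350.66 = $1,089.76
Net pay = $11,370.64 − $1,089.76 = $10,280.88

$10,280.88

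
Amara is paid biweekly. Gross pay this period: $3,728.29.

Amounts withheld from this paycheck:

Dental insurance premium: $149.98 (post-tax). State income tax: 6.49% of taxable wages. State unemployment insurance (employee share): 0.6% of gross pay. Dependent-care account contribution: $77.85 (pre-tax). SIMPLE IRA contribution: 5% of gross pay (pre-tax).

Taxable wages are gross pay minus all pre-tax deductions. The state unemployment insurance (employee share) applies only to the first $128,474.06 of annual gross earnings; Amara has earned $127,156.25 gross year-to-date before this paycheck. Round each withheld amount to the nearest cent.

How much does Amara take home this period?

$3,081.32

Dependent-care account contribution: $77.85
SIMPLE IRA contribution: $3,728.29 × 0.05 = $186.41
Pre-tax total = $77.85 + $186.41 = $264.26
Taxable wages = $3,728.29 − $264.26 = $3,464.03
State income tax: $3,464.03 × 0.0649 = $224.82
State unemployment insurance (employee share): only $128,474.06 − $127,156.25 = $1,317.81 of this check is subject → $1,317.81 × 0.006 = $7.91
Dental insurance premium: $149.98
Total deductions = $77.85 + $186.41 + $224.82 + $7.91 + $149.98 = $646.97
Net pay = $3,728.29 − $646.97 = $3,081.32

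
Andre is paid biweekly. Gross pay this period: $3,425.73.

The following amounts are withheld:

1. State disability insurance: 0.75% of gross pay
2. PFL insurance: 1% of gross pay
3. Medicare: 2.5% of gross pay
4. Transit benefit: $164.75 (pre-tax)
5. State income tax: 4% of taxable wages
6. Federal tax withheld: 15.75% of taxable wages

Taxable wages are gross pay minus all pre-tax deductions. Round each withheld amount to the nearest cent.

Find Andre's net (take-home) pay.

$2,471.35

Transit benefit: $164.75
Taxable wages = $3,425.73 − $164.75 = $3,260.98
Federal tax withheld: $3,260.98 × 0.1575 = $513.60
State income tax: $3,260.98 × 0.04 = $130.44
Medicare: $3,425.73 × 0.025 = $85.64
State disability insurance: $3,425.73 × 0.0075 = $25.69
PFL insurance: $3,425.73 × 0.01 = $34.26
Total deductions = $164.75 + $513.60 + $130.44 + $85.64 + $25.69 + $34.26 = $954.38
Net pay = $3,425.73 − $954.38 = $2,471.35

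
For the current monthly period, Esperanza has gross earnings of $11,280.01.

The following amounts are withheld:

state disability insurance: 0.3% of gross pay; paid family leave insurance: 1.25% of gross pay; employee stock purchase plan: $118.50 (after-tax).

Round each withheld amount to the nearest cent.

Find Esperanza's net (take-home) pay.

Paid family leave insurance: $11,280.01 × 0.0125 = $141.00
State disability insurance: $11,280.01 × 0.003 = $33.84
Employee stock purchase plan: $118.50
Total deductions = $141.00 + $33.84 + $118.50 = $293.34
Net pay = $11,280.01 − $293.34 = $10,986.67

$10,986.67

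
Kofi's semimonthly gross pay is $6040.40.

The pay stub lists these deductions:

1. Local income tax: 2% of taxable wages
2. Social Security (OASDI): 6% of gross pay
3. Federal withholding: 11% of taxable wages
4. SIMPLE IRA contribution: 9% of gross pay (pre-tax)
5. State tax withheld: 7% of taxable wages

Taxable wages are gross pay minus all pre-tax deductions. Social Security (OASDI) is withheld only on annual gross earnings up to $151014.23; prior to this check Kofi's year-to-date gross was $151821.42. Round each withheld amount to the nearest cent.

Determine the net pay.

$4397.41

SIMPLE IRA contribution: $6040.40 × 0.09 = $543.64
Taxable wages = $6040.40 − $543.64 = $5496.76
Local income tax: $5496.76 × 0.02 = $109.94
Federal withholding: $5496.76 × 0.11 = $604.64
State tax withheld: $5496.76 × 0.07 = $384.77
Social Security (OASDI): annual cap $151014.23 already reached (YTD $151821.42), so $0.00
Total deductions = $543.64 + $109.94 + $604.64 + $384.77 + $0.00 = $1642.99
Net pay = $6040.40 − $1642.99 = $4397.41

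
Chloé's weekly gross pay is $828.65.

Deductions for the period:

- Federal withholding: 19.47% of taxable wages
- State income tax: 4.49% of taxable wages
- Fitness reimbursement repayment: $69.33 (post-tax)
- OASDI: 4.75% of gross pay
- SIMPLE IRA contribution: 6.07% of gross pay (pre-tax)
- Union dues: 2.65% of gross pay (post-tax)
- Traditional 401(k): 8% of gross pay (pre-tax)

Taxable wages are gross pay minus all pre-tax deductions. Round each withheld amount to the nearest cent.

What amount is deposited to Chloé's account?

$410.80

Traditional 401(k): $828.65 × 0.08 = $66.29
SIMPLE IRA contribution: $828.65 × 0.0607 = $50.30
Pre-tax total = $66.29 + $50.30 = $116.59
Taxable wages = $828.65 − $116.59 = $712.06
Federal withholding: $712.06 × 0.1947 = $138.64
State income tax: $712.06 × 0.0449 = $31.97
OASDI: $828.65 × 0.0475 = $39.36
Union dues: $828.65 × 0.0265 = $21.96
Fitness reimbursement repayment: $69.33
Total deductions = $66.29 + $50.30 + $138.64 + $31.97 + $39.36 + $21.96 + $69.33 = $417.85
Net pay = $828.65 − $417.85 = $410.80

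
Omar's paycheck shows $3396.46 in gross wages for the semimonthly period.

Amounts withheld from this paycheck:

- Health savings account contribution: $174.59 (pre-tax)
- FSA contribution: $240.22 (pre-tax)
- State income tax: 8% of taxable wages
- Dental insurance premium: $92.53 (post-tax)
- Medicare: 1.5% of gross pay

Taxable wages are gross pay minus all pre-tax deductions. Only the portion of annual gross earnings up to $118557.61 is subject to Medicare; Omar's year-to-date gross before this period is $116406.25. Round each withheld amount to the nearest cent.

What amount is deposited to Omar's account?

FSA contribution: $240.22
Health savings account contribution: $174.59
Pre-tax total = $240.22 + $174.59 = $414.81
Taxable wages = $3396.46 − $414.81 = $2981.65
State income tax: $2981.65 × 0.08 = $238.53
Medicare: only $118557.61 − $116406.25 = $2151.36 of this check is subject → $2151.36 × 0.015 = $32.27
Dental insurance premium: $92.53
Total deductions = $240.22 + $174.59 + $238.53 + $32.27 + $92.53 = $778.14
Net pay = $3396.46 − $778.14 = $2618.32

$2618.32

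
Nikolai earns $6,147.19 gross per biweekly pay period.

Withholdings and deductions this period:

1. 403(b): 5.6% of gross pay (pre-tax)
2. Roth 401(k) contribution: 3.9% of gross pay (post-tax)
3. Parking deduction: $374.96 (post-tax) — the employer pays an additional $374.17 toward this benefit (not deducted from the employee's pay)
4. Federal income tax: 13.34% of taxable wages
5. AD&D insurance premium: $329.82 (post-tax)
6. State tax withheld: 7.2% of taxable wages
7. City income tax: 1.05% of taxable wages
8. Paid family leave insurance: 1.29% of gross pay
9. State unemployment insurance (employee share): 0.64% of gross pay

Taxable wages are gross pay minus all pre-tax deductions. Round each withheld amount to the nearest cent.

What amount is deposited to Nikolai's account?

403(b): $6,147.19 × 0.056 = $344.24
Taxable wages = $6,147.19 − $344.24 = $5,802.95
City income tax: $5,802.95 × 0.0105 = $60.93
State tax withheld: $5,802.95 × 0.072 = $417.81
Federal income tax: $5,802.95 × 0.1334 = $774.11
Paid family leave insurance: $6,147.19 × 0.0129 = $79.30
State unemployment insurance (employee share): $6,147.19 × 0.0064 = $39.34
Parking deduction: $374.96
Roth 401(k) contribution: $6,147.19 × 0.039 = $239.74
AD&D insurance premium: $329.82
(Employer's $374.17 toward parking deduction is not withheld from the employee.)
Total deductions = $344.24 + $60.93 + $417.81 + $774.11 + $79.30 + $39.34 + $374.96 + $239.74 + $329.82 = $2,660.25
Net pay = $6,147.19 − $2,660.25 = $3,486.94

$3,486.94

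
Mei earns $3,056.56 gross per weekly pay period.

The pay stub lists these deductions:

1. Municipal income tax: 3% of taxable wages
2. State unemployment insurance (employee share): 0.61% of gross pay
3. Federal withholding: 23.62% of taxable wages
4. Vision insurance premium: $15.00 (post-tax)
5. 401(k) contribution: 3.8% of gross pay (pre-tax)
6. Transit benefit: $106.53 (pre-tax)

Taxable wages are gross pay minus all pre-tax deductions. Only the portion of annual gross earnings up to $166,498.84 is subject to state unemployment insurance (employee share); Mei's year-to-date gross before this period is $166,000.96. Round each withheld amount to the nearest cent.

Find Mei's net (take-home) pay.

Transit benefit: $106.53
401(k) contribution: $3,056.56 × 0.038 = $116.15
Pre-tax total = $106.53 + $116.15 = $222.68
Taxable wages = $3,056.56 − $222.68 = $2,833.88
Federal withholding: $2,833.88 × 0.2362 = $669.36
Municipal income tax: $2,833.88 × 0.03 = $85.02
State unemployment insurance (employee share): only $166,498.84 − $166,000.96 = $497.88 of this check is subject → $497.88 × 0.0061 = $3.04
Vision insurance premium: $15.00
Total deductions = $106.53 + $116.15 + $669.36 + $85.02 + $3.04 + $15.00 = $995.10
Net pay = $3,056.56 − $995.10 = $2,061.46

$2,061.46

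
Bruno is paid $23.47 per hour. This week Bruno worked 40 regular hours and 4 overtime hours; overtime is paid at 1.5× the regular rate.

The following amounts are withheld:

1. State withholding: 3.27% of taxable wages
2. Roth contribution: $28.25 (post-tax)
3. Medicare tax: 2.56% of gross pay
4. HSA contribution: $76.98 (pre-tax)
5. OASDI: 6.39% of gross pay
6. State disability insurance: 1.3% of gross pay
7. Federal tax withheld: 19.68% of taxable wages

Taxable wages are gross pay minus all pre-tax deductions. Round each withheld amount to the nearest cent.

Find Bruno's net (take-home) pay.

Regular pay: 40 × $23.47 = $938.80
Overtime pay: 4 × $23.47 × 1.5 = $140.82
Gross pay = $938.80 + $140.82 = $1079.62
HSA contribution: $76.98
Taxable wages = $1079.62 − $76.98 = $1002.64
State withholding: $1002.64 × 0.0327 = $32.79
Federal tax withheld: $1002.64 × 0.1968 = $197.32
State disability insurance: $1079.62 × 0.013 = $14.04
Medicare tax: $1079.62 × 0.0256 = $27.64
OASDI: $1079.62 × 0.0639 = $68.99
Roth contribution: $28.25
Total deductions = $76.98 + $32.79 + $197.32 + $14.04 + $27.64 + $68.99 + $28.25 = $446.01
Net pay = $1079.62 − $446.01 = $633.61

$633.61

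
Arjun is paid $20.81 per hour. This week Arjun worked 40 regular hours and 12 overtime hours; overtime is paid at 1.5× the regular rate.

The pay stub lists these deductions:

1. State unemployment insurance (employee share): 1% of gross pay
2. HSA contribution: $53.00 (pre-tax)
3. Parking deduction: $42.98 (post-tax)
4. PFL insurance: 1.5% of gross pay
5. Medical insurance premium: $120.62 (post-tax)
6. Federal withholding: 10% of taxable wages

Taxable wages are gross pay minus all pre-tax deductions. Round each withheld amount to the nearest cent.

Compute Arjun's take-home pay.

$844.81

Regular pay: 40 × $20.81 = $832.40
Overtime pay: 12 × $20.81 × 1.5 = $374.58
Gross pay = $832.40 + $374.58 = $1,206.98
HSA contribution: $53.00
Taxable wages = $1,206.98 − $53.00 = $1,153.98
Federal withholding: $1,153.98 × 0.1 = $115.40
PFL insurance: $1,206.98 × 0.015 = $18.10
State unemployment insurance (employee share): $1,206.98 × 0.01 = $12.07
Parking deduction: $42.98
Medical insurance premium: $120.62
Total deductions = $53.00 + $115.40 + $18.10 + $12.07 + $42.98 + $120.62 = $362.17
Net pay = $1,206.98 − $362.17 = $844.81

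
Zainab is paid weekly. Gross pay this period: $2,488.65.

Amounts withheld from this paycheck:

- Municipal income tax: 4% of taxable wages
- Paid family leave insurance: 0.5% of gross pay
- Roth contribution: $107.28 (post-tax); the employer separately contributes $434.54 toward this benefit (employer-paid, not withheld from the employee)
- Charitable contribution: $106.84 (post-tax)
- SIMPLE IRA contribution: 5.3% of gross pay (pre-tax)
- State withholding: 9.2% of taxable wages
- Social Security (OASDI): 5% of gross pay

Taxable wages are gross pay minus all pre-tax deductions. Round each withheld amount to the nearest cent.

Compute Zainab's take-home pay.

$1,694.67

SIMPLE IRA contribution: $2,488.65 × 0.053 = $131.90
Taxable wages = $2,488.65 − $131.90 = $2,356.75
Municipal income tax: $2,356.75 × 0.04 = $94.27
State withholding: $2,356.75 × 0.092 = $216.82
Social Security (OASDI): $2,488.65 × 0.05 = $124.43
Paid family leave insurance: $2,488.65 × 0.005 = $12.44
Charitable contribution: $106.84
Roth contribution: $107.28
(Employer's $434.54 toward Roth contribution is not withheld from the employee.)
Total deductions = $131.90 + $94.27 + $216.82 + $124.43 + $12.44 + $106.84 + $107.28 = $793.98
Net pay = $2,488.65 − $793.98 = $1,694.67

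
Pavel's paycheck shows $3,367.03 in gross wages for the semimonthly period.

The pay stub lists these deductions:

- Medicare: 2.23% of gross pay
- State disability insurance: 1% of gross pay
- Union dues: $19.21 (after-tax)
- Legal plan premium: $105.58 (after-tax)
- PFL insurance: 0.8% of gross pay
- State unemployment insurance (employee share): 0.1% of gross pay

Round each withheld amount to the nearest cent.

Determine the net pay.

$3,103.18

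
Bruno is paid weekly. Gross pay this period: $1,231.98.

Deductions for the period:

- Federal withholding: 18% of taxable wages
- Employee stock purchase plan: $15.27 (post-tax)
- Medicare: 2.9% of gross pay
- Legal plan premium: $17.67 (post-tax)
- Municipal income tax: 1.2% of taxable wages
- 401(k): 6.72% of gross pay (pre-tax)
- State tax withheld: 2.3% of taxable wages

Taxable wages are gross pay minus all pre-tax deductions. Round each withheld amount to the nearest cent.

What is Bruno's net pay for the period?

401(k): $1,231.98 × 0.0672 = $82.79
Taxable wages = $1,231.98 − $82.79 = $1,149.19
State tax withheld: $1,149.19 × 0.023 = $26.43
Municipal income tax: $1,149.19 × 0.012 = $13.79
Federal withholding: $1,149.19 × 0.18 = $206.85
Medicare: $1,231.98 × 0.029 = $35.73
Legal plan premium: $17.67
Employee stock purchase plan: $15.27
Total deductions = $82.79 + $26.43 + $13.79 + $206.85 + $35.73 + $17.67 + $15.27 = $398.53
Net pay = $1,231.98 − $398.53 = $833.45

$833.45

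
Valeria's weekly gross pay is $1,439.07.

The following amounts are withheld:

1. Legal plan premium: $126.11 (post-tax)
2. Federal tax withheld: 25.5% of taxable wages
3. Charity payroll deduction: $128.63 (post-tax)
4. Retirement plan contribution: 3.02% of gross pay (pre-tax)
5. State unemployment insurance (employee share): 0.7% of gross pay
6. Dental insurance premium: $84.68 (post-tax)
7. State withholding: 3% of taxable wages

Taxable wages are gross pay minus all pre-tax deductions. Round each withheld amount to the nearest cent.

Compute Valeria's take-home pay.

$648.37

Retirement plan contribution: $1,439.07 × 0.0302 = $43.46
Taxable wages = $1,439.07 − $43.46 = $1,395.61
Federal tax withheld: $1,395.61 × 0.255 = $355.88
State withholding: $1,395.61 × 0.03 = $41.87
State unemployment insurance (employee share): $1,439.07 × 0.007 = $10.07
Legal plan premium: $126.11
Charity payroll deduction: $128.63
Dental insurance premium: $84.68
Total deductions = $43.46 + $355.88 + $41.87 + $10.07 + $126.11 + $128.63 + $84.68 = $790.70
Net pay = $1,439.07 − $790.70 = $648.37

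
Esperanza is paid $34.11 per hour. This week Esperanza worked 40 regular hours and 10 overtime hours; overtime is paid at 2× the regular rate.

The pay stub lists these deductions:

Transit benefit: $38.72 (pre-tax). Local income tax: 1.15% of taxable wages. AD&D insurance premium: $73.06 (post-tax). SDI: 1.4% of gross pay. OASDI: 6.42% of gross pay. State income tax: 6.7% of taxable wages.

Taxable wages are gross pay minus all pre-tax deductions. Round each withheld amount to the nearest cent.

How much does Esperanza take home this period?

$1617.16

Regular pay: 40 × $34.11 = $1364.40
Overtime pay: 10 × $34.11 × 2 = $682.20
Gross pay = $1364.40 + $682.20 = $2046.60
Transit benefit: $38.72
Taxable wages = $2046.60 − $38.72 = $2007.88
State income tax: $2007.88 × 0.067 = $134.53
Local income tax: $2007.88 × 0.0115 = $23.09
OASDI: $2046.60 × 0.0642 = $131.39
SDI: $2046.60 × 0.014 = $28.65
AD&D insurance premium: $73.06
Total deductions = $38.72 + $134.53 + $23.09 + $131.39 + $28.65 + $73.06 = $429.44
Net pay = $2046.60 − $429.44 = $1617.16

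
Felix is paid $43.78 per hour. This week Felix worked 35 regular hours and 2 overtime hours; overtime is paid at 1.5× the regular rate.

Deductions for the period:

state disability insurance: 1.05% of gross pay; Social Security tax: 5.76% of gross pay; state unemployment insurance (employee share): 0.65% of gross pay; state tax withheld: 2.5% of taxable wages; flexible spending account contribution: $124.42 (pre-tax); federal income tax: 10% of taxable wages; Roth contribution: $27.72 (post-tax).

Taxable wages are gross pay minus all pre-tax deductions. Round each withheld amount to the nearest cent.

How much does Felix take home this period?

$1,194.99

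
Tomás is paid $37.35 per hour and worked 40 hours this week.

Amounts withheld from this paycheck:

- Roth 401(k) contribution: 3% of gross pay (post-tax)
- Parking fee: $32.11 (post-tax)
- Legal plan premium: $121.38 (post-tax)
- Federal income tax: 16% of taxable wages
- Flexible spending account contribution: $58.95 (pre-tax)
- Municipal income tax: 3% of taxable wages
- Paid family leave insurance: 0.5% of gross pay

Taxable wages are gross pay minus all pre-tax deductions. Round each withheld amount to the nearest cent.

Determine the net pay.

Gross pay: 40 × $37.35 = $1,494.00
Flexible spending account contribution: $58.95
Taxable wages = $1,494.00 − $58.95 = $1,435.05
Federal income tax: $1,435.05 × 0.16 = $229.61
Municipal income tax: $1,435.05 × 0.03 = $43.05
Paid family leave insurance: $1,494.00 × 0.005 = $7.47
Legal plan premium: $121.38
Parking fee: $32.11
Roth 401(k) contribution: $1,494.00 × 0.03 = $44.82
Total deductions = $58.95 + $229.61 + $43.05 + $7.47 + $121.38 + $32.11 + $44.82 = $537.39
Net pay = $1,494.00 − $537.39 = $956.61

$956.61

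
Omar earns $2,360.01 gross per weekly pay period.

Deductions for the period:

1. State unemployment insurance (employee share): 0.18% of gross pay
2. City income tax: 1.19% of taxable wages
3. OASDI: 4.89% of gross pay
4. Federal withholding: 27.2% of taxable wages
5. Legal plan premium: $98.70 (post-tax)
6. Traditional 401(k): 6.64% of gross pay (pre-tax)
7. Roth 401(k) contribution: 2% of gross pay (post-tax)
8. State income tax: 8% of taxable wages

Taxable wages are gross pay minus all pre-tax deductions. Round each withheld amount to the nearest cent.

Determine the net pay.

$1,135.98

Traditional 401(k): $2,360.01 × 0.0664 = $156.70
Taxable wages = $2,360.01 − $156.70 = $2,203.31
State income tax: $2,203.31 × 0.08 = $176.26
Federal withholding: $2,203.31 × 0.272 = $599.30
City income tax: $2,203.31 × 0.0119 = $26.22
OASDI: $2,360.01 × 0.0489 = $115.40
State unemployment insurance (employee share): $2,360.01 × 0.0018 = $4.25
Legal plan premium: $98.70
Roth 401(k) contribution: $2,360.01 × 0.02 = $47.20
Total deductions = $156.70 + $176.26 + $599.30 + $26.22 + $115.40 + $4.25 + $98.70 + $47.20 = $1,224.03
Net pay = $2,360.01 − $1,224.03 = $1,135.98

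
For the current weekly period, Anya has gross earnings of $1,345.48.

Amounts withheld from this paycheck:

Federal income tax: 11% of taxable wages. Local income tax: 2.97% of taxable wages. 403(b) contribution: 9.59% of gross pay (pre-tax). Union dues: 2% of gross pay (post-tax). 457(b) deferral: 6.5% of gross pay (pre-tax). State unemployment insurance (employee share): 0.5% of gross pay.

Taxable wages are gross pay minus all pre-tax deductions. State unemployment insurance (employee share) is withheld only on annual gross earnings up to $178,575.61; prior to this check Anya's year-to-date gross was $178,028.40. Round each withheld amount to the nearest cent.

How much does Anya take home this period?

403(b) contribution: $1,345.48 × 0.0959 = $129.03
457(b) deferral: $1,345.48 × 0.065 = $87.46
Pre-tax total = $129.03 + $87.46 = $216.49
Taxable wages = $1,345.48 − $216.49 = $1,128.99
Local income tax: $1,128.99 × 0.0297 = $33.53
Federal income tax: $1,128.99 × 0.11 = $124.19
State unemployment insurance (employee share): only $178,575.61 − $178,028.40 = $547.21 of this check is subject → $547.21 × 0.005 = $2.74
Union dues: $1,345.48 × 0.02 = $26.91
Total deductions = $129.03 + $87.46 + $33.53 + $124.19 + $2.74 + $26.91 = $403.86
Net pay = $1,345.48 − $403.86 = $941.62

$941.62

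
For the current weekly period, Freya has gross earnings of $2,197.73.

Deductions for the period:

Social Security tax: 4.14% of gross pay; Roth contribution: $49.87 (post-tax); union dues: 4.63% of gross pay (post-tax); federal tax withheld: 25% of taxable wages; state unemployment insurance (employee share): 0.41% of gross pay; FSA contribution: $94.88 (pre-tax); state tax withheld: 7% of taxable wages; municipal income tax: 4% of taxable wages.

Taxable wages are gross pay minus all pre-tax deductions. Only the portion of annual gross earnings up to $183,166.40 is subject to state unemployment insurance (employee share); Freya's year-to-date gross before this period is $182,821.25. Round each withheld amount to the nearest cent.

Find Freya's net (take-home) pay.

FSA contribution: $94.88
Taxable wages = $2,197.73 − $94.88 = $2,102.85
Municipal income tax: $2,102.85 × 0.04 = $84.11
Federal tax withheld: $2,102.85 × 0.25 = $525.71
State tax withheld: $2,102.85 × 0.07 = $147.20
State unemployment insurance (employee share): only $183,166.40 − $182,821.25 = $345.15 of this check is subject → $345.15 × 0.0041 = $1.42
Social Security tax: $2,197.73 × 0.0414 = $90.99
Roth contribution: $49.87
Union dues: $2,197.73 × 0.0463 = $101.75
Total deductions = $94.88 + $84.11 + $525.71 + $147.20 + $1.42 + $90.99 + $49.87 + $101.75 = $1,095.93
Net pay = $2,197.73 − $1,095.93 = $1,101.80

$1,101.80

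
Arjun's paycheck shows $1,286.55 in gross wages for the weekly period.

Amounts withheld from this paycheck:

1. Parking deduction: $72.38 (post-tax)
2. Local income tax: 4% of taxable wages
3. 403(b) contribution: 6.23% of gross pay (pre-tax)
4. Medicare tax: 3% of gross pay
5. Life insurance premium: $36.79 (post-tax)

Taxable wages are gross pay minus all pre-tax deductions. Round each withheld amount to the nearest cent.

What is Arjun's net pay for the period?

403(b) contribution: $1,286.55 × 0.0623 = $80.15
Taxable wages = $1,286.55 − $80.15 = $1,206.40
Local income tax: $1,206.40 × 0.04 = $48.26
Medicare tax: $1,286.55 × 0.03 = $38.60
Life insurance premium: $36.79
Parking deduction: $72.38
Total deductions = $80.15 + $48.26 + $38.60 + $36.79 + $72.38 = $276.18
Net pay = $1,286.55 − $276.18 = $1,010.37

$1,010.37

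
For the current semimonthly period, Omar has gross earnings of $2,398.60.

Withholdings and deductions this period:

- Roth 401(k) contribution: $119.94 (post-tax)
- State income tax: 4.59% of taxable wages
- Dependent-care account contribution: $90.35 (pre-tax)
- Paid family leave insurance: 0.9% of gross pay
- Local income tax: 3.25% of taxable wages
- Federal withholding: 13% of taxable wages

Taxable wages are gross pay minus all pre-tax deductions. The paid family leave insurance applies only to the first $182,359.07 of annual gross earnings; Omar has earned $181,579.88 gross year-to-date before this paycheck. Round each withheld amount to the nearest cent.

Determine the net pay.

Dependent-care account contribution: $90.35
Taxable wages = $2,398.60 − $90.35 = $2,308.25
Local income tax: $2,308.25 × 0.0325 = $75.02
Federal withholding: $2,308.25 × 0.13 = $300.07
State income tax: $2,308.25 × 0.0459 = $105.95
Paid family leave insurance: only $182,359.07 − $181,579.88 = $779.19 of this check is subject → $779.19 × 0.009 = $7.01
Roth 401(k) contribution: $119.94
Total deductions = $90.35 + $75.02 + $300.07 + $105.95 + $7.01 + $119.94 = $698.34
Net pay = $2,398.60 − $698.34 = $1,700.26

$1,700.26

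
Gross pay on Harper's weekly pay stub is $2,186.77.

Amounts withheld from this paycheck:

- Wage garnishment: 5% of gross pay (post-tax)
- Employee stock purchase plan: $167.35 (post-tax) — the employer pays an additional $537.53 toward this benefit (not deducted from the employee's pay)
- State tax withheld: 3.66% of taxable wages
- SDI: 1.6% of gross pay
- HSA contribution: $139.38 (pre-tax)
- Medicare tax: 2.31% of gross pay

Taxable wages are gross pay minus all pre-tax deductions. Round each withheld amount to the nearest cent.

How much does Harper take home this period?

$1,610.27

HSA contribution: $139.38
Taxable wages = $2,186.77 − $139.38 = $2,047.39
State tax withheld: $2,047.39 × 0.0366 = $74.93
Medicare tax: $2,186.77 × 0.0231 = $50.51
SDI: $2,186.77 × 0.016 = $34.99
Employee stock purchase plan: $167.35
Wage garnishment: $2,186.77 × 0.05 = $109.34
(Employer's $537.53 toward employee stock purchase plan is not withheld from the employee.)
Total deductions = $139.38 + $74.93 + $50.51 + $34.99 + $167.35 + $109.34 = $576.50
Net pay = $2,186.77 − $576.50 = $1,610.27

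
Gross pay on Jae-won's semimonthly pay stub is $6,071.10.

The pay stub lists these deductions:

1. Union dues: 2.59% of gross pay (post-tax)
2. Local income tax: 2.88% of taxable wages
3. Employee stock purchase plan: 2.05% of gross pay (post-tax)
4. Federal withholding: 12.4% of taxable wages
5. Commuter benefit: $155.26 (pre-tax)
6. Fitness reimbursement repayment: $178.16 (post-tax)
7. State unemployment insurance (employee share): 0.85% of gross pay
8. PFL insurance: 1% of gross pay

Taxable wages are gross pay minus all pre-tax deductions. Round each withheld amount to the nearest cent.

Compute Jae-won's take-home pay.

Commuter benefit: $155.26
Taxable wages = $6,071.10 − $155.26 = $5,915.84
Federal withholding: $5,915.84 × 0.124 = $733.56
Local income tax: $5,915.84 × 0.0288 = $170.38
PFL insurance: $6,071.10 × 0.01 = $60.71
State unemployment insurance (employee share): $6,071.10 × 0.0085 = $51.60
Employee stock purchase plan: $6,071.10 × 0.0205 = $124.46
Union dues: $6,071.10 × 0.0259 = $157.24
Fitness reimbursement repayment: $178.16
Total deductions = $155.26 + $733.56 + $170.38 + $60.71 + $51.60 + $124.46 + $157.24 + $178.16 = $1,631.37
Net pay = $6,071.10 − $1,631.37 = $4,439.73

$4,439.73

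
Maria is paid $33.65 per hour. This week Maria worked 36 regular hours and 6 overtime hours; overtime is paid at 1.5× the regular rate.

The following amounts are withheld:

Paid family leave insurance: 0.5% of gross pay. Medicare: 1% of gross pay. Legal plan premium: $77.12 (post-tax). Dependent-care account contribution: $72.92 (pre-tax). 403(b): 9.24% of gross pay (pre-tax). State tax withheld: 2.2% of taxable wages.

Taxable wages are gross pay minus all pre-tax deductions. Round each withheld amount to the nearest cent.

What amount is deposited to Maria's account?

$1,172.95

Regular pay: 36 × $33.65 = $1,211.40
Overtime pay: 6 × $33.65 × 1.5 = $302.85
Gross pay = $1,211.40 + $302.85 = $1,514.25
Dependent-care account contribution: $72.92
403(b): $1,514.25 × 0.0924 = $139.92
Pre-tax total = $72.92 + $139.92 = $212.84
Taxable wages = $1,514.25 − $212.84 = $1,301.41
State tax withheld: $1,301.41 × 0.022 = $28.63
Medicare: $1,514.25 × 0.01 = $15.14
Paid family leave insurance: $1,514.25 × 0.005 = $7.57
Legal plan premium: $77.12
Total deductions = $72.92 + $139.92 + $28.63 + $15.14 + $7.57 + $77.12 = $341.30
Net pay = $1,514.25 − $341.30 = $1,172.95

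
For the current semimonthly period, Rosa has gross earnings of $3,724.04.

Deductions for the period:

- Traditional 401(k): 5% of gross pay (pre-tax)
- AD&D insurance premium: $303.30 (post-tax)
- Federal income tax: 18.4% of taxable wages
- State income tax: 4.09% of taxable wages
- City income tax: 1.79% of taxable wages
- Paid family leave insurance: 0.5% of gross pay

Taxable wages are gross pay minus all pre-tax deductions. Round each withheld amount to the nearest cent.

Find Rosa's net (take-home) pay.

$2,356.93

Traditional 401(k): $3,724.04 × 0.05 = $186.20
Taxable wages = $3,724.04 − $186.20 = $3,537.84
Federal income tax: $3,537.84 × 0.184 = $650.96
City income tax: $3,537.84 × 0.0179 = $63.33
State income tax: $3,537.84 × 0.0409 = $144.70
Paid family leave insurance: $3,724.04 × 0.005 = $18.62
AD&D insurance premium: $303.30
Total deductions = $186.20 + $650.96 + $63.33 + $144.70 + $18.62 + $303.30 = $1,367.11
Net pay = $3,724.04 − $1,367.11 = $2,356.93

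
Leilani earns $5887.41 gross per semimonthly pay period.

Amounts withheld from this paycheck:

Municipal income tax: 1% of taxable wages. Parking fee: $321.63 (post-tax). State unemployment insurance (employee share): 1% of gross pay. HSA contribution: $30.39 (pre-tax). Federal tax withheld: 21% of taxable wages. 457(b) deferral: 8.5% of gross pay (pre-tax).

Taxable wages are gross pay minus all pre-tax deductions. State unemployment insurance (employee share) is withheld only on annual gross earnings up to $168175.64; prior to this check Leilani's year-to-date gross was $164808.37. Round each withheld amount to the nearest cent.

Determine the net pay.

$3822.84

HSA contribution: $30.39
457(b) deferral: $5887.41 × 0.085 = $500.43
Pre-tax total = $30.39 + $500.43 = $530.82
Taxable wages = $5887.41 − $530.82 = $5356.59
Municipal income tax: $5356.59 × 0.01 = $53.57
Federal tax withheld: $5356.59 × 0.21 = $1124.88
State unemployment insurance (employee share): only $168175.64 − $164808.37 = $3367.27 of this check is subject → $3367.27 × 0.01 = $33.67
Parking fee: $321.63
Total deductions = $30.39 + $500.43 + $53.57 + $1124.88 + $33.67 + $321.63 = $2064.57
Net pay = $5887.41 − $2064.57 = $3822.84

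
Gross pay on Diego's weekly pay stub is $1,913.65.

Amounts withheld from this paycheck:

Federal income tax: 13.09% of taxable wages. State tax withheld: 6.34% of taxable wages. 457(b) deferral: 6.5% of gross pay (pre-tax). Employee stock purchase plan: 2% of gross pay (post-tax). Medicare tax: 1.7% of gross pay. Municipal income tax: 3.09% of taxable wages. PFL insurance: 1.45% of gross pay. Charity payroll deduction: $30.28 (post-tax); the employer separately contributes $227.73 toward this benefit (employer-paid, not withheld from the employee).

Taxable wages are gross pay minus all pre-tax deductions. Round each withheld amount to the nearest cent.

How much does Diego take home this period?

457(b) deferral: $1,913.65 × 0.065 = $124.39
Taxable wages = $1,913.65 − $124.39 = $1,789.26
Municipal income tax: $1,789.26 × 0.0309 = $55.29
State tax withheld: $1,789.26 × 0.0634 = $113.44
Federal income tax: $1,789.26 × 0.1309 = $234.21
Medicare tax: $1,913.65 × 0.017 = $32.53
PFL insurance: $1,913.65 × 0.0145 = $27.75
Employee stock purchase plan: $1,913.65 × 0.02 = $38.27
Charity payroll deduction: $30.28
(Employer's $227.73 toward charity payroll deduction is not withheld from the employee.)
Total deductions = $124.39 + $55.29 + $113.44 + $234.21 + $32.53 + $27.75 + $38.27 + $30.28 = $656.16
Net pay = $1,913.65 − $656.16 = $1,257.49

$1,257.49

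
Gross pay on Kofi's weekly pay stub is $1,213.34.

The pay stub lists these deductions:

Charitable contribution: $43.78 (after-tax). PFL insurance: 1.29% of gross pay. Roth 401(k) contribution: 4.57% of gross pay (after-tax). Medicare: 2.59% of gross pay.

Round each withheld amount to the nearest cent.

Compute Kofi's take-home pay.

$1,067.03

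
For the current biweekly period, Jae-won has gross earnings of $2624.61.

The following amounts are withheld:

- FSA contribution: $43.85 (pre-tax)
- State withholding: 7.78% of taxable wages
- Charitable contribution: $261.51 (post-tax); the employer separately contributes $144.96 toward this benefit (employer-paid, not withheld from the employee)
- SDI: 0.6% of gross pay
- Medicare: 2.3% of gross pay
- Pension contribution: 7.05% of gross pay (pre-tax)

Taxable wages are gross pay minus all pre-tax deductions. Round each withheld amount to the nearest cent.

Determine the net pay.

$1871.70

Pension contribution: $2624.61 × 0.0705 = $185.04
FSA contribution: $43.85
Pre-tax total = $185.04 + $43.85 = $228.89
Taxable wages = $2624.61 − $228.89 = $2395.72
State withholding: $2395.72 × 0.0778 = $186.39
SDI: $2624.61 × 0.006 = $15.75
Medicare: $2624.61 × 0.023 = $60.37
Charitable contribution: $261.51
(Employer's $144.96 toward charitable contribution is not withheld from the employee.)
Total deductions = $185.04 + $43.85 + $186.39 + $15.75 + $60.37 + $261.51 = $752.91
Net pay = $2624.61 − $752.91 = $1871.70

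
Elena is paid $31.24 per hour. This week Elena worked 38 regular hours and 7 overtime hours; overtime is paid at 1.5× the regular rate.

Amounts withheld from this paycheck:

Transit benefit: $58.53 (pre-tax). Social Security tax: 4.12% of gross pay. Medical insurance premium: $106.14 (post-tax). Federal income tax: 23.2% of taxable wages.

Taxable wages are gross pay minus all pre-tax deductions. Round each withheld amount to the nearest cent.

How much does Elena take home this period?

$950.12

Regular pay: 38 × $31.24 = $1,187.12
Overtime pay: 7 × $31.24 × 1.5 = $328.02
Gross pay = $1,187.12 + $328.02 = $1,515.14
Transit benefit: $58.53
Taxable wages = $1,515.14 − $58.53 = $1,456.61
Federal income tax: $1,456.61 × 0.232 = $337.93
Social Security tax: $1,515.14 × 0.0412 = $62.42
Medical insurance premium: $106.14
Total deductions = $58.53 + $337.93 + $62.42 + $106.14 = $565.02
Net pay = $1,515.14 − $565.02 = $950.12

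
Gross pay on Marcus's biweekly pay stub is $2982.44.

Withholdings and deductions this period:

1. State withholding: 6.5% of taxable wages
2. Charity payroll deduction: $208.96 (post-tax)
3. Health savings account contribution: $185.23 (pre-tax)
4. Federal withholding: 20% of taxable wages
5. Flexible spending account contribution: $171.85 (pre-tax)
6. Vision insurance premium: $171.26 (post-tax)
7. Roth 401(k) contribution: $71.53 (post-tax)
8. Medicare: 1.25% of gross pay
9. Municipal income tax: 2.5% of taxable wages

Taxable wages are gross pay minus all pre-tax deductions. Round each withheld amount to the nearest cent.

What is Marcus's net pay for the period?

Health savings account contribution: $185.23
Flexible spending account contribution: $171.85
Pre-tax total = $185.23 + $171.85 = $357.08
Taxable wages = $2982.44 − $357.08 = $2625.36
State withholding: $2625.36 × 0.065 = $170.65
Federal withholding: $2625.36 × 0.2 = $525.07
Municipal income tax: $2625.36 × 0.025 = $65.63
Medicare: $2982.44 × 0.0125 = $37.28
Vision insurance premium: $171.26
Charity payroll deduction: $208.96
Roth 401(k) contribution: $71.53
Total deductions = $185.23 + $171.85 + $170.65 + $525.07 + $65.63 + $37.28 + $171.26 + $208.96 + $71.53 = $1607.46
Net pay = $2982.44 − $1607.46 = $1374.98

$1374.98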